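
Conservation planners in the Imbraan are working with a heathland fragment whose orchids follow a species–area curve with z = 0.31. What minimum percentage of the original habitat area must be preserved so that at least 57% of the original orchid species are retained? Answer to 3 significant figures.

16.3%

Need (A_new/A_old)^0.31 = 0.57, so A_new/A_old = 0.57^(1/0.31) = 0.57^3.226
ln(A_new/A_old) = ln 0.57 / 0.31 = -0.5621 / 0.31 = -1.8133
A_new/A_old = e^-1.8133 ≈ 0.1631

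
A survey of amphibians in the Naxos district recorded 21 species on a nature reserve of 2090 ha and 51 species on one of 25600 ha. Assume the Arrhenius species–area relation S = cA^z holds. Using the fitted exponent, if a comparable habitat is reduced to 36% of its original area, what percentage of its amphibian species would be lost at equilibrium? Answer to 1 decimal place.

30.4%

z = ln(51/21) / ln(25600/2090) = 0.8873 / 2.5054 = 0.3542
S_new/S_old = (A_new/A_old)^z = 0.36^0.3542 = exp(0.3542 × -1.0217) = 0.6964
Fraction lost = 1 − 0.6964 = 0.3036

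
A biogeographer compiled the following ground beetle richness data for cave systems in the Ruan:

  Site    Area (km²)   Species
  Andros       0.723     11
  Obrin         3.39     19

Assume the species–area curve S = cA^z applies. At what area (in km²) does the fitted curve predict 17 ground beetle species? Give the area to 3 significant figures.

z = ln(19/11) / ln(3.39/0.723) = 0.5465 / 1.5452 = 0.3537
c = 11 / 0.723^0.3537 = 11 / 0.8916 = 12.34
A = (17/12.34)^(1/0.3537) ⇒ ln A = ln(1.378)/0.3537 = 0.9064
A = e^0.9064 ≈ 2.475 km²

2.48 km²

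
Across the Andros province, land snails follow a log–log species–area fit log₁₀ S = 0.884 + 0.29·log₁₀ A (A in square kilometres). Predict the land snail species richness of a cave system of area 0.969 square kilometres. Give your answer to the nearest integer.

8 species

S = 7.656 × 0.969^0.29
ln S = ln 7.656 + 0.29 × ln 0.969 = 2.0355 + 0.29 × -0.0315 = 2.0264
S = e^2.0264 ≈ 7.586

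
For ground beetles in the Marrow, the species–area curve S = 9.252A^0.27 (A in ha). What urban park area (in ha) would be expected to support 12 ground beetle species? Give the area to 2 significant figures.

12 = 9.252 × A^0.27  ⇒  A^0.27 = 12/9.252 = 1.297
ln A = ln(1.297) / 0.27 = 0.2601 / 0.27 = 0.9632
A = e^0.9632 ≈ 2.62 ha

2.6 ha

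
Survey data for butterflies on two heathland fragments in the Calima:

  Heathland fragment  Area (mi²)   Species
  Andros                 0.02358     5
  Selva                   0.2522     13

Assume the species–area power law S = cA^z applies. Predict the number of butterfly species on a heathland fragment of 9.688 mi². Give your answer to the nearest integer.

57

z = ln(13/5) / ln(0.2522/0.02358) = 0.9555 / 2.3698 = 0.4032
c = 5 / 0.02358^0.4032 = 5 / 0.2207 = 22.65
S₃ = 22.65 × 9.688^0.4032 = 22.65 × 2.498 ≈ 56.6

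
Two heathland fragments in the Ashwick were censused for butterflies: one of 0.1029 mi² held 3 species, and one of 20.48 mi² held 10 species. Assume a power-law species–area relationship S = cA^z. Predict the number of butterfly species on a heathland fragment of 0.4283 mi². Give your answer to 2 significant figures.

4.1

z = ln(10/3) / ln(20.48/0.1029) = 1.2040 / 5.2934 = 0.2274
c = 3 / 0.1029^0.2274 = 3 / 0.5962 = 5.032
S₃ = 5.032 × 0.4283^0.2274 = 5.032 × 0.8246 ≈ 4.149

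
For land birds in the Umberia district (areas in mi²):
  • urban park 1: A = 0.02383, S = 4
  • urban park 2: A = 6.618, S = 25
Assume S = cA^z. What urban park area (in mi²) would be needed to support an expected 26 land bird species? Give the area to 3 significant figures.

7.46 mi²

z = ln(25/4) / ln(6.618/0.02383) = 1.8326 / 5.6266 = 0.3257
c = 4 / 0.02383^0.3257 = 4 / 0.2961 = 13.51
A = (26/13.51)^(1/0.3257) ⇒ ln A = ln(1.925)/0.3257 = 2.0102
A = e^2.0102 ≈ 7.465 mi²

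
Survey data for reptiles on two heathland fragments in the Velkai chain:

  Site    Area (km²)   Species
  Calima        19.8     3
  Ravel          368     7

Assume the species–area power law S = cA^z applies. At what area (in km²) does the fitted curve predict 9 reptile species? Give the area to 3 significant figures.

876 km²

z = ln(7/3) / ln(368/19.8) = 0.8473 / 2.9224 = 0.2899
c = 3 / 19.8^0.2899 = 3 / 2.377 = 1.262
A = (9/1.262)^(1/0.2899) ⇒ ln A = ln(7.13)/0.2899 = 6.7749
A = e^6.7749 ≈ 875.6 km²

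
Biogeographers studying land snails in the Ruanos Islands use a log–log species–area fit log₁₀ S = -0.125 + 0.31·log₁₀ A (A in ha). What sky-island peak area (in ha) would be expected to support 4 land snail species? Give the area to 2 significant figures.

220 ha

4 = 0.7499 × A^0.31  ⇒  A^0.31 = 4/0.7499 = 5.334
ln A = ln(5.334) / 0.31 = 1.6741 / 0.31 = 5.4004
A = e^5.4004 ≈ 221.5 ha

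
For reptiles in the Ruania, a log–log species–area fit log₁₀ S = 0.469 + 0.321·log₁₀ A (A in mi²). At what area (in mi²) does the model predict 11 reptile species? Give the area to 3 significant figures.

60.7 mi²

11 = 2.944 × A^0.321  ⇒  A^0.321 = 11/2.944 = 3.736
ln A = ln(3.736) / 0.321 = 1.3180 / 0.321 = 4.1059
A = e^4.1059 ≈ 60.7 mi²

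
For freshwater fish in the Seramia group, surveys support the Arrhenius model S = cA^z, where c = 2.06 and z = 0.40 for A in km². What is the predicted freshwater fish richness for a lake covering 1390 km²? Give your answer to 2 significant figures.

37

S = 2.06 × 1390^0.4 = 2.06 × 18.08 ≈ 37.25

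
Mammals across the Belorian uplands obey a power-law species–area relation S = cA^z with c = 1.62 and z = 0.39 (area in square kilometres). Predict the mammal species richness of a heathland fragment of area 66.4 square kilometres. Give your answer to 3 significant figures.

S = 1.62 × 66.4^0.39
ln S = ln 1.62 + 0.39 × ln 66.4 = 0.4824 + 0.39 × 4.1957 = 2.1187
S = e^2.1187 ≈ 8.321

8.32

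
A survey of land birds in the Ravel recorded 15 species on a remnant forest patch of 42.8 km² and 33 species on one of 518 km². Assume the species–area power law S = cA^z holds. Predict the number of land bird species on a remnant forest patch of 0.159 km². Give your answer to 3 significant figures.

z = ln(33/15) / ln(518/42.8) = 0.7885 / 2.4934 = 0.3162
c = 15 / 42.8^0.3162 = 15 / 3.28 = 4.573
S₃ = 4.573 × 0.159^0.3162 = 4.573 × 0.5591 ≈ 2.557

2.56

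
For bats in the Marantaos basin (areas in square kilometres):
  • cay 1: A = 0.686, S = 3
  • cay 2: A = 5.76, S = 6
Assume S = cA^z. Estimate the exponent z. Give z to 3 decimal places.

0.326

Taking logs: ln S = ln c + z ln A, so z = (ln S₂ − ln S₁)/(ln A₂ − ln A₁).
z = ln(6/3) / ln(5.76/0.686) = ln(2) / ln(8.397) = 0.6931 / 2.1278 = 0.3258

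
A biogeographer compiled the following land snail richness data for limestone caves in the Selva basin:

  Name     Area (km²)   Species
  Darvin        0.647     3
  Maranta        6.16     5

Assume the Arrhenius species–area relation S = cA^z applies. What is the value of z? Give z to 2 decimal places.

0.23

Taking logs: ln S = ln c + z ln A, so z = (ln S₂ − ln S₁)/(ln A₂ − ln A₁).
z = ln(5/3) / ln(6.16/0.647) = ln(1.667) / ln(9.521) = 0.5108 / 2.2535 = 0.2267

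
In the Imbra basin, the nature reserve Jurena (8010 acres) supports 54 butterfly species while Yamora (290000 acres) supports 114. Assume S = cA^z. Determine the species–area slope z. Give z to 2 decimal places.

Taking logs: ln S = ln c + z ln A, so z = (ln S₂ − ln S₁)/(ln A₂ − ln A₁).
z = ln(114/54) / ln(290000/8010) = ln(2.111) / ln(36.2) = 0.7472 / 3.5892 = 0.2082

0.21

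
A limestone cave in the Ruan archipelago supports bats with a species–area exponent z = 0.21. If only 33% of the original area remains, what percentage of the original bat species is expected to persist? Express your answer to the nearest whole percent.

79%

S_new/S_old = (A_new/A_old)^z = 0.33^0.21
= exp(0.21 × ln 0.33) = exp(0.21 × -1.1087) = exp(-0.2328) ≈ 0.7923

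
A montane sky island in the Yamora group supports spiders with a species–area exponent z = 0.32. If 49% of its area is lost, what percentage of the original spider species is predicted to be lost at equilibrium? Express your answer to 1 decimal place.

S_new/S_old = (A_new/A_old)^z = 0.51^0.32
= exp(0.32 × ln 0.51) = exp(0.32 × -0.6733) = exp(-0.2155) ≈ 0.8062
Fraction lost = 1 − 0.8062 = 0.1938

19.4%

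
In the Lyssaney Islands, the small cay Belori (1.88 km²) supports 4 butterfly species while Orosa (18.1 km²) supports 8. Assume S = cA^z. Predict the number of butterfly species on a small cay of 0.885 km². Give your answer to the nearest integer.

3

z = ln(8/4) / ln(18.1/1.88) = 0.6931 / 2.2646 = 0.3061
c = 4 / 1.88^0.3061 = 4 / 1.213 = 3.297
S₃ = 3.297 × 0.885^0.3061 = 3.297 × 0.9633 ≈ 3.176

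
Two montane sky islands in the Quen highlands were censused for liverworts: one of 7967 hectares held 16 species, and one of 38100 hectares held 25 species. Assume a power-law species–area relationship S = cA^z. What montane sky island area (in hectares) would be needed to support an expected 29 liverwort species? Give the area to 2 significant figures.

64000 hectares

z = ln(25/16) / ln(38100/7967) = 0.4463 / 1.5649 = 0.2852
c = 16 / 7967^0.2852 = 16 / 12.96 = 1.235
A = (29/1.235)^(1/0.2852) ⇒ ln A = ln(23.49)/0.2852 = 11.0684
A = e^11.0684 ≈ 64113 hectares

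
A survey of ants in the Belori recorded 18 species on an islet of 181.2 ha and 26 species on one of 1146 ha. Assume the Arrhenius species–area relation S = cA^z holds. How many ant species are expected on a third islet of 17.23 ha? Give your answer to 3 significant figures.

11.3

z = ln(26/18) / ln(1146/181.2) = 0.3677 / 1.8444 = 0.1994
c = 18 / 181.2^0.1994 = 18 / 2.82 = 6.384
S₃ = 6.384 × 17.23^0.1994 = 6.384 × 1.764 ≈ 11.26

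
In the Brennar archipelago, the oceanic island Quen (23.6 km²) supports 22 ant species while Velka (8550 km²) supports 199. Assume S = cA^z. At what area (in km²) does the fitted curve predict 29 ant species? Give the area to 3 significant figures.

z = ln(199/22) / ln(8550/23.6) = 2.2023 / 5.8924 = 0.3737
c = 22 / 23.6^0.3737 = 22 / 3.259 = 6.75
A = (29/6.75)^(1/0.3737) ⇒ ln A = ln(4.296)/0.3737 = 3.9004
A = e^3.9004 ≈ 49.42 km²

49.4 km²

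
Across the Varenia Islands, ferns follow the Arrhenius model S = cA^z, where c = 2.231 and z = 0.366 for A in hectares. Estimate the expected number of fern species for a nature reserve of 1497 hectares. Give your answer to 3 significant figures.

32.4

S = 2.231 × 1497^0.366
ln S = ln 2.231 + 0.366 × ln 1497 = 0.8024 + 0.366 × 7.3112 = 3.4784
S = e^3.4784 ≈ 32.41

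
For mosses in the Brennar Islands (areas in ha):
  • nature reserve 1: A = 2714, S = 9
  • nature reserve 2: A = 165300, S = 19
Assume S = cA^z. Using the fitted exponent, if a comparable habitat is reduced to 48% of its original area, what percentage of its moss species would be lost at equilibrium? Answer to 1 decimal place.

z = ln(19/9) / ln(165300/2714) = 0.7472 / 4.1093 = 0.1818
S_new/S_old = (A_new/A_old)^z = 0.48^0.1818 = exp(0.1818 × -0.7340) = 0.8751
Fraction lost = 1 − 0.8751 = 0.1249

12.5%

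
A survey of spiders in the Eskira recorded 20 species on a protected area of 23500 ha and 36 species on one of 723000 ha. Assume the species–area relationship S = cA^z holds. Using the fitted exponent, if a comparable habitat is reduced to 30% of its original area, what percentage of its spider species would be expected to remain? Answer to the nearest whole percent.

z = ln(36/20) / ln(723000/23500) = 0.5878 / 3.4264 = 0.1715
S_new/S_old = (A_new/A_old)^z = 0.3^0.1715 = exp(0.1715 × -1.2040) = 0.8134

81%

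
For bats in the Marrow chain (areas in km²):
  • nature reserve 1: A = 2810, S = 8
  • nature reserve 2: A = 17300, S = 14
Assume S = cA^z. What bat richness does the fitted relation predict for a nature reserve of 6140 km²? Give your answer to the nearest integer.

10

z = ln(14/8) / ln(17300/2810) = 0.5596 / 1.8175 = 0.3079
c = 8 / 2810^0.3079 = 8 / 11.53 = 0.6938
S₃ = 0.6938 × 6140^0.3079 = 0.6938 × 14.67 ≈ 10.18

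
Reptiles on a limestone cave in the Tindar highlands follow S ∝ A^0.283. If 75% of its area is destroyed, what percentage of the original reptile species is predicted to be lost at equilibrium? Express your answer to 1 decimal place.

S_new/S_old = (A_new/A_old)^z = 0.25^0.283
= exp(0.283 × ln 0.25) = exp(0.283 × -1.3863) = exp(-0.3923) ≈ 0.6755
Fraction lost = 1 − 0.6755 = 0.3245

32.5%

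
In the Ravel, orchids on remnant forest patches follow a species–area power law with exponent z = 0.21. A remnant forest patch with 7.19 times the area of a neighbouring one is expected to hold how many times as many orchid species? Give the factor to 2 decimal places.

1.51

S₂/S₁ = (A₂/A₁)^z = 7.19^0.21
ln(S₂/S₁) = 0.21 × ln 7.19 = 0.21 × 1.9727 = 0.4143
S₂/S₁ = e^0.4143 ≈ 1.513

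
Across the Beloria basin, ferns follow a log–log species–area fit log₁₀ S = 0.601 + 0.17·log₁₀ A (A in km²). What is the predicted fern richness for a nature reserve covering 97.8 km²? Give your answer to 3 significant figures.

8.70

S = 3.99 × 97.8^0.17
ln S = ln 3.99 + 0.17 × ln 97.8 = 1.3839 + 0.17 × 4.5829 = 2.1630
S = e^2.1630 ≈ 8.697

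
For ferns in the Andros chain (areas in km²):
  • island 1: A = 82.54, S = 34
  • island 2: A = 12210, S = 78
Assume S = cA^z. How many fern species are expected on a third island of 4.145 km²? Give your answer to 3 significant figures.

z = ln(78/34) / ln(12210/82.54) = 0.8303 / 4.9967 = 0.1662
c = 34 / 82.54^0.1662 = 34 / 2.082 = 16.33
S₃ = 16.33 × 4.145^0.1662 = 16.33 × 1.267 ≈ 20.68

20.7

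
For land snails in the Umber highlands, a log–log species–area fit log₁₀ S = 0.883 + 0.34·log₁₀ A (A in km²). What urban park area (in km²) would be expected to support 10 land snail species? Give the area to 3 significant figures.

2.21 km²

10 = 7.638 × A^0.34  ⇒  A^0.34 = 10/7.638 = 1.309
ln A = ln(1.309) / 0.34 = 0.2694 / 0.34 = 0.7924
A = e^0.7924 ≈ 2.209 km²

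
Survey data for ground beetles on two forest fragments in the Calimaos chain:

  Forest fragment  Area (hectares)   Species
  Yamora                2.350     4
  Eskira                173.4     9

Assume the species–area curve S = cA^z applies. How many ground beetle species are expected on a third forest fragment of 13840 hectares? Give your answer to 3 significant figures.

z = ln(9/4) / ln(173.4/2.35) = 0.8109 / 4.3012 = 0.1885
c = 4 / 2.35^0.1885 = 4 / 1.175 = 3.405
S₃ = 3.405 × 13840^0.1885 = 3.405 × 6.036 ≈ 20.55

20.6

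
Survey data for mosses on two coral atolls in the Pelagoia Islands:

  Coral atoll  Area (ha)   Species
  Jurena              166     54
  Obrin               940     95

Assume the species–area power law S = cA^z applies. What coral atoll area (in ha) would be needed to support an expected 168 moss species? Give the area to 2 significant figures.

5400 ha

z = ln(95/54) / ln(940/166) = 0.5649 / 1.7339 = 0.3258
c = 54 / 166^0.3258 = 54 / 5.288 = 10.21
A = (168/10.21)^(1/0.3258) ⇒ ln A = ln(16.45)/0.3258 = 8.5957
A = e^8.5957 ≈ 5408 ha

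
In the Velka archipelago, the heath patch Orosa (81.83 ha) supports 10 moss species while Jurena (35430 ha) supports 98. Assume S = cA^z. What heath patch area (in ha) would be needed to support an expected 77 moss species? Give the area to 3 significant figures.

18700 ha

z = ln(98/10) / ln(35430/81.83) = 2.2824 / 6.0707 = 0.3760
c = 10 / 81.83^0.3760 = 10 / 5.238 = 1.909
A = (77/1.909)^(1/0.3760) ⇒ ln A = ln(40.34)/0.3760 = 9.8339
A = e^9.8339 ≈ 18655 ha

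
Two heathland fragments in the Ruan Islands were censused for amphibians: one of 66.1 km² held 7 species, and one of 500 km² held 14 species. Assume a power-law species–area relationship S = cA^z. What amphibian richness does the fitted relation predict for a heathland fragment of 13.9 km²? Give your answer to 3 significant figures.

4.10

z = ln(14/7) / ln(500/66.1) = 0.6931 / 2.0234 = 0.3426
c = 7 / 66.1^0.3426 = 7 / 4.203 = 1.666
S₃ = 1.666 × 13.9^0.3426 = 1.666 × 2.463 ≈ 4.103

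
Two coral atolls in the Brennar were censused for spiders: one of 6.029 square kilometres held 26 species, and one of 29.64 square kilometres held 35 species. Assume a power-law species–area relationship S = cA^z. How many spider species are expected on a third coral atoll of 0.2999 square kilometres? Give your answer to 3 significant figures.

14.8

z = ln(35/26) / ln(29.64/6.029) = 0.2973 / 1.5925 = 0.1867
c = 26 / 6.029^0.1867 = 26 / 1.398 = 18.59
S₃ = 18.59 × 0.2999^0.1867 = 18.59 × 0.7987 ≈ 14.85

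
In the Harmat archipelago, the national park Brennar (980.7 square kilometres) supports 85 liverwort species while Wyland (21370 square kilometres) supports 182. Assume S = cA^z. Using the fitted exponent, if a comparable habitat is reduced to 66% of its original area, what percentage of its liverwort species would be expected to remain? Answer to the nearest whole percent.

90%

z = ln(182/85) / ln(21370/980.7) = 0.7614 / 3.0815 = 0.2471
S_new/S_old = (A_new/A_old)^z = 0.66^0.2471 = exp(0.2471 × -0.4155) = 0.9024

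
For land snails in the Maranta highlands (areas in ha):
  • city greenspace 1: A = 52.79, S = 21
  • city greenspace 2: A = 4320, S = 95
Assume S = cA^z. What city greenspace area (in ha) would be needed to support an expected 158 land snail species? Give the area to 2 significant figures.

19000 ha

z = ln(95/21) / ln(4320/52.79) = 1.5094 / 4.4047 = 0.3427
c = 21 / 52.79^0.3427 = 21 / 3.893 = 5.395
A = (158/5.395)^(1/0.3427) ⇒ ln A = ln(29.29)/0.3427 = 9.8556
A = e^9.8556 ≈ 19064 ha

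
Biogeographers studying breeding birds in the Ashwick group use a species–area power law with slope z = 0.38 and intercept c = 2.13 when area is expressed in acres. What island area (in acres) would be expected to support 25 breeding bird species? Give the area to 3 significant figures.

653 acres

25 = 2.13 × A^0.38  ⇒  A^0.38 = 25/2.13 = 11.74
ln A = ln(11.74) / 0.38 = 2.4628 / 0.38 = 6.4809
A = e^6.4809 ≈ 652.6 acres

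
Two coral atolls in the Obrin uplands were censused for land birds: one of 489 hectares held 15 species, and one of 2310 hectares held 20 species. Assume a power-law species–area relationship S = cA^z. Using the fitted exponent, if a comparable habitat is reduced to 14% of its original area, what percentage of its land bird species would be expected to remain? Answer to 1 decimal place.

z = ln(20/15) / ln(2310/489) = 0.2877 / 1.5526 = 0.1853
S_new/S_old = (A_new/A_old)^z = 0.14^0.1853 = exp(0.1853 × -1.9661) = 0.6947

69.5%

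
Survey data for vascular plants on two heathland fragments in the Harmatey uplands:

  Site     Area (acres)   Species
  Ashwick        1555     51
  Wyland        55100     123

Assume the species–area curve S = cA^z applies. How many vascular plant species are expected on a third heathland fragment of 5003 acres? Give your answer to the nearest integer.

68

z = ln(123/51) / ln(55100/1555) = 0.8804 / 3.5677 = 0.2468
c = 51 / 1555^0.2468 = 51 / 6.132 = 8.317
S₃ = 8.317 × 5003^0.2468 = 8.317 × 8.181 ≈ 68.05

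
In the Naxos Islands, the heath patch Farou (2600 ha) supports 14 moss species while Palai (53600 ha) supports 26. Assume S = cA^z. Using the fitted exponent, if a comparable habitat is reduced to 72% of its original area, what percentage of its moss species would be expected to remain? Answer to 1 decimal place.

z = ln(26/14) / ln(53600/2600) = 0.6190 / 3.0260 = 0.2046
S_new/S_old = (A_new/A_old)^z = 0.72^0.2046 = exp(0.2046 × -0.3285) = 0.935

93.5%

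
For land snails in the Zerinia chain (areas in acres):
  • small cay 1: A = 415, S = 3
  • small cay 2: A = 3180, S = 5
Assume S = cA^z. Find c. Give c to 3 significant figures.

z = ln(S₂/S₁) / ln(A₂/A₁) = ln(5/3) / ln(3180/415) = 0.5108 / 2.0364 = 0.2509
c = S₁ / A₁^z = 3 / 415^0.2509 = 3 / 4.537 = 0.6613

0.661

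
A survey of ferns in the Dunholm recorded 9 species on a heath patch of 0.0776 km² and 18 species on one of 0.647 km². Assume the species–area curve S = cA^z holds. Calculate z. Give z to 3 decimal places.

Taking logs: ln S = ln c + z ln A, so z = (ln S₂ − ln S₁)/(ln A₂ − ln A₁).
z = ln(18/9) / ln(0.647/0.0776) = ln(2) / ln(8.338) = 0.6931 / 2.1208 = 0.3268

0.327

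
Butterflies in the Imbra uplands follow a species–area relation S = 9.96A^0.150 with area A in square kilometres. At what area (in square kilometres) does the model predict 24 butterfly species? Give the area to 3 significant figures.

24 = 9.96 × A^0.15  ⇒  A^0.15 = 24/9.96 = 2.41
ln A = ln(2.41) / 0.15 = 0.8795 / 0.15 = 5.8632
A = e^5.8632 ≈ 351.8 square kilometres

352 square kilometres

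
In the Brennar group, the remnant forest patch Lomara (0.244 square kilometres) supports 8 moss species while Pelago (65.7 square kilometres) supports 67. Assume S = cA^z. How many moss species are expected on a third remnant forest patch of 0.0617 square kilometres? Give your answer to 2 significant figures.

4.7

z = ln(67/8) / ln(65.7/0.244) = 2.1253 / 5.5957 = 0.3798
c = 8 / 0.244^0.3798 = 8 / 0.5852 = 13.67
S₃ = 13.67 × 0.0617^0.3798 = 13.67 × 0.3472 ≈ 4.746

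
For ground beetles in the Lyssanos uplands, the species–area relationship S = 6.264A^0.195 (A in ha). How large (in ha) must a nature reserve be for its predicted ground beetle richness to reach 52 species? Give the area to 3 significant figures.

51700 ha

52 = 6.264 × A^0.195  ⇒  A^0.195 = 52/6.264 = 8.301
ln A = ln(8.301) / 0.195 = 2.1164 / 0.195 = 10.8535
A = e^10.8535 ≈ 51713 ha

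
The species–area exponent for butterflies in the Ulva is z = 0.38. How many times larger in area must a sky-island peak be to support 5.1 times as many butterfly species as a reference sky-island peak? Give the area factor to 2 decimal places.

72.78

(A₂/A₁)^0.38 = 5.1, so A₂/A₁ = 5.1^(1/0.38) = 5.1^2.632
ln(A₂/A₁) = ln 5.1 / 0.38 = 1.6292 / 0.38 = 4.2875
A₂/A₁ = e^4.2875 ≈ 72.78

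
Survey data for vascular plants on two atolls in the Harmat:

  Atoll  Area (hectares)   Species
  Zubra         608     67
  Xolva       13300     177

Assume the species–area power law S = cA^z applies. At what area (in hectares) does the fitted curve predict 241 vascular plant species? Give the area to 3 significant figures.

35400 hectares

z = ln(177/67) / ln(13300/608) = 0.9715 / 3.0853 = 0.3149
c = 67 / 608^0.3149 = 67 / 7.526 = 8.903
A = (241/8.903)^(1/0.3149) ⇒ ln A = ln(27.07)/0.3149 = 10.4758
A = e^10.4758 ≈ 35447 hectares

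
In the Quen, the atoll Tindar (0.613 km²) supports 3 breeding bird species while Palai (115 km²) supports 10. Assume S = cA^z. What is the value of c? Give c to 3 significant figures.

z = ln(S₂/S₁) / ln(A₂/A₁) = ln(10/3) / ln(115/0.613) = 1.2040 / 5.2343 = 0.2300
c = S₁ / A₁^z = 3 / 0.613^0.2300 = 3 / 0.8935 = 3.357

3.36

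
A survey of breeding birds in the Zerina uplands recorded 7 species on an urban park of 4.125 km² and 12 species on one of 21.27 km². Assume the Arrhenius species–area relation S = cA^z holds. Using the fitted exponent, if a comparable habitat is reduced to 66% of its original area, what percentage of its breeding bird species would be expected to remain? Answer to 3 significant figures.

87.2%

z = ln(12/7) / ln(21.27/4.125) = 0.5390 / 1.6402 = 0.3286
S_new/S_old = (A_new/A_old)^z = 0.66^0.3286 = exp(0.3286 × -0.4155) = 0.8724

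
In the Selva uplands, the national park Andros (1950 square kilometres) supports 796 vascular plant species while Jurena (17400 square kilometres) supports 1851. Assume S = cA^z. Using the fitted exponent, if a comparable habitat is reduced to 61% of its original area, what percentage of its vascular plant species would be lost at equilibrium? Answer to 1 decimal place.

17.4%

z = ln(1851/796) / ln(17400/1950) = 0.8439 / 2.1886 = 0.3856
S_new/S_old = (A_new/A_old)^z = 0.61^0.3856 = exp(0.3856 × -0.4943) = 0.8265
Fraction lost = 1 − 0.8265 = 0.1735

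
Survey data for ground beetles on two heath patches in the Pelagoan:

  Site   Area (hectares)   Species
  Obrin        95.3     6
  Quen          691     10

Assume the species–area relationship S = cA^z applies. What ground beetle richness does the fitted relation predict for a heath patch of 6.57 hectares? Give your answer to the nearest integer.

3

z = ln(10/6) / ln(691/95.3) = 0.5108 / 1.9811 = 0.2578
c = 6 / 95.3^0.2578 = 6 / 3.238 = 1.853
S₃ = 1.853 × 6.57^0.2578 = 1.853 × 1.625 ≈ 3.011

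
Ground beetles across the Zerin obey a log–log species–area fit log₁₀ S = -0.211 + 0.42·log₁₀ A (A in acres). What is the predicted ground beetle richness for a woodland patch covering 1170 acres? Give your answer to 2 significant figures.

12

S = 0.6152 × 1170^0.42 = 0.6152 × 19.44 ≈ 11.96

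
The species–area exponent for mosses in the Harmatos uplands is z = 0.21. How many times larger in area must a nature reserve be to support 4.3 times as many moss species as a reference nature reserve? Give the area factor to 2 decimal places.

1038.76

(A₂/A₁)^0.21 = 4.3, so A₂/A₁ = 4.3^(1/0.21) = 4.3^4.762
ln(A₂/A₁) = ln 4.3 / 0.21 = 1.4586 / 0.21 = 6.9458
A₂/A₁ = e^6.9458 ≈ 1039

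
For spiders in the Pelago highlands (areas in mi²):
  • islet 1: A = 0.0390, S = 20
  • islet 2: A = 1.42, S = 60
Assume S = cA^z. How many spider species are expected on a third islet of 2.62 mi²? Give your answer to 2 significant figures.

z = ln(60/20) / ln(1.42/0.039) = 1.0986 / 3.5949 = 0.3056
c = 20 / 0.039^0.3056 = 20 / 0.371 = 53.9
S₃ = 53.9 × 2.62^0.3056 = 53.9 × 1.342 ≈ 72.35

72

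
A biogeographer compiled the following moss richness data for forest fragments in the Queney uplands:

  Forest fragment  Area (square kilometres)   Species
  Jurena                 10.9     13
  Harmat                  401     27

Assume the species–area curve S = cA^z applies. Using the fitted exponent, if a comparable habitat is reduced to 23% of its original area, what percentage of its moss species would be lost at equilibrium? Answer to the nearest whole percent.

26%

z = ln(27/13) / ln(401/10.9) = 0.7309 / 3.6052 = 0.2027
S_new/S_old = (A_new/A_old)^z = 0.23^0.2027 = exp(0.2027 × -1.4697) = 0.7423
Fraction lost = 1 − 0.7423 = 0.2577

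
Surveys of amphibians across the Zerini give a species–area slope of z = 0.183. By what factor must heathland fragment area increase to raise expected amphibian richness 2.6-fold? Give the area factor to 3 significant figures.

(A₂/A₁)^0.183 = 2.6, so A₂/A₁ = 2.6^(1/0.183) = 2.6^5.464
ln(A₂/A₁) = ln 2.6 / 0.183 = 0.9555 / 0.183 = 5.2214
A₂/A₁ = e^5.2214 ≈ 185.2

185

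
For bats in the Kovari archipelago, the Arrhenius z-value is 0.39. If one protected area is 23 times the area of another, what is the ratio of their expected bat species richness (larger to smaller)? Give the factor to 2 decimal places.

S₂/S₁ = (A₂/A₁)^z = 23^0.39
ln(S₂/S₁) = 0.39 × ln 23 = 0.39 × 3.1355 = 1.2228
S₂/S₁ = e^1.2228 ≈ 3.397

3.40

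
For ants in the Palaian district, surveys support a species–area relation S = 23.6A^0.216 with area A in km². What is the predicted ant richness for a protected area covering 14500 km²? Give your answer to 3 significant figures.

S = 23.6 × 14500^0.216
ln S = ln 23.6 + 0.216 × ln 14500 = 3.1612 + 0.216 × 9.5819 = 5.2309
S = e^5.2309 ≈ 187

187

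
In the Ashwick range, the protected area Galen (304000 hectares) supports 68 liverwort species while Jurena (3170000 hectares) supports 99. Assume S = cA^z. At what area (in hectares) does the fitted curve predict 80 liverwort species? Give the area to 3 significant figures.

838000 hectares

z = ln(99/68) / ln(3170000/304000) = 0.3756 / 2.3445 = 0.1602
c = 68 / 304000^0.1602 = 68 / 7.558 = 8.997
A = (80/8.997)^(1/0.1602) ⇒ ln A = ln(8.892)/0.1602 = 13.6392
A = e^13.6392 ≈ 838339 hectares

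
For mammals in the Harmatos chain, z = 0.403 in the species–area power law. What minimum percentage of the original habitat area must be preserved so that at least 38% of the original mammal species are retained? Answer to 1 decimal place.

Need (A_new/A_old)^0.403 = 0.38, so A_new/A_old = 0.38^(1/0.403) = 0.38^2.481
ln(A_new/A_old) = ln 0.38 / 0.403 = -0.9676 / 0.403 = -2.4010
A_new/A_old = e^-2.4010 ≈ 0.09063

9.1%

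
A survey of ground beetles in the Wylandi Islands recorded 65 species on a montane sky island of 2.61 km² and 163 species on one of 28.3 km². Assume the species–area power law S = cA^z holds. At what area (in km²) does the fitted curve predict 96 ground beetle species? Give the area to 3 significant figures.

z = ln(163/65) / ln(28.3/2.61) = 0.9194 / 2.3835 = 0.3857
c = 65 / 2.61^0.3857 = 65 / 1.448 = 44.9
A = (96/44.9)^(1/0.3857) ⇒ ln A = ln(2.138)/0.3857 = 1.9704
A = e^1.9704 ≈ 7.173 km²

7.17 km²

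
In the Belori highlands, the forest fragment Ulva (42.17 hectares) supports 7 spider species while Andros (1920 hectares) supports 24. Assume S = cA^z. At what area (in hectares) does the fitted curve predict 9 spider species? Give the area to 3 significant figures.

91.9 hectares

z = ln(24/7) / ln(1920/42.17) = 1.2321 / 3.8184 = 0.3227
c = 7 / 42.17^0.3227 = 7 / 3.345 = 2.093
A = (9/2.093)^(1/0.3227) ⇒ ln A = ln(4.3)/0.3227 = 4.5205
A = e^4.5205 ≈ 91.88 hectares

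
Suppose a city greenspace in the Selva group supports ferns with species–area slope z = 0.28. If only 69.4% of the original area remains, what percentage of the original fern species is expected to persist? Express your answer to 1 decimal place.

S_new/S_old = (A_new/A_old)^z = 0.694^0.28
= exp(0.28 × ln 0.694) = exp(0.28 × -0.3653) = exp(-0.1023) ≈ 0.9028

90.3%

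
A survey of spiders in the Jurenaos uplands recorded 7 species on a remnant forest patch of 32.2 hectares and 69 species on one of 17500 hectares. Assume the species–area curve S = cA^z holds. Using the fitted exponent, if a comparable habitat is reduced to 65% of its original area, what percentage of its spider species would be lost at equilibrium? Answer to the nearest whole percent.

z = ln(69/7) / ln(17500/32.2) = 2.2882 / 6.2980 = 0.3633
S_new/S_old = (A_new/A_old)^z = 0.65^0.3633 = exp(0.3633 × -0.4308) = 0.8551
Fraction lost = 1 − 0.8551 = 0.1449

14%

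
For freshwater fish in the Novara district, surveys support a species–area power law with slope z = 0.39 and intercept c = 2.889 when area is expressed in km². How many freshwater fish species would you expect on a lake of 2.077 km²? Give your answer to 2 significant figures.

3.8

S = 2.889 × 2.077^0.39 = 2.889 × 1.33 ≈ 3.842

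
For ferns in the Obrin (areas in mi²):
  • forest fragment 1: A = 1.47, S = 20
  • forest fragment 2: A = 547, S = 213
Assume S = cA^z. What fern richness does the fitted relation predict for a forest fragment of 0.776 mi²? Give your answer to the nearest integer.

z = ln(213/20) / ln(547/1.47) = 2.3656 / 5.9192 = 0.3996
c = 20 / 1.47^0.3996 = 20 / 1.166 = 17.15
S₃ = 17.15 × 0.776^0.3996 = 17.15 × 0.9036 ≈ 15.49

15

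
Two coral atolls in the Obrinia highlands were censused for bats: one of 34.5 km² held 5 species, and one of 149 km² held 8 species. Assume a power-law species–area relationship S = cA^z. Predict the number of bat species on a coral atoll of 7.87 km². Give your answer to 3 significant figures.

3.11

z = ln(8/5) / ln(149/34.5) = 0.4700 / 1.4630 = 0.3213
c = 5 / 34.5^0.3213 = 5 / 3.119 = 1.603
S₃ = 1.603 × 7.87^0.3213 = 1.603 × 1.94 ≈ 3.11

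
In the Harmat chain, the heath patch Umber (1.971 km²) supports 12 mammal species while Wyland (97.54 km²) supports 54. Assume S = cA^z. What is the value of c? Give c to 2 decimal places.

9.24

z = ln(S₂/S₁) / ln(A₂/A₁) = ln(54/12) / ln(97.54/1.971) = 1.5041 / 3.9017 = 0.3855
c = S₁ / A₁^z = 12 / 1.971^0.3855 = 12 / 1.299 = 9.238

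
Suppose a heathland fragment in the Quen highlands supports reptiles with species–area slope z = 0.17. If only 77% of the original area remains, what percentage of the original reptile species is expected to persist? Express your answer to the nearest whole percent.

96%

S_new/S_old = (A_new/A_old)^z = 0.77^0.17
= exp(0.17 × ln 0.77) = exp(0.17 × -0.2614) = exp(-0.0444) ≈ 0.9565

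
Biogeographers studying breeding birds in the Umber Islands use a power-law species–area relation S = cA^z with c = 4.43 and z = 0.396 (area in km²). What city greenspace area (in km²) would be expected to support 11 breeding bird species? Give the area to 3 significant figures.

11 = 4.43 × A^0.396  ⇒  A^0.396 = 11/4.43 = 2.483
ln A = ln(2.483) / 0.396 = 0.9095 / 0.396 = 2.2967
A = e^2.2967 ≈ 9.941 km²

9.94 km²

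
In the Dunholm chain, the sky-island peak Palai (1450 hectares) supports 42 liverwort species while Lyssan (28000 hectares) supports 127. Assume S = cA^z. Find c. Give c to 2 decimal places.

z = ln(S₂/S₁) / ln(A₂/A₁) = ln(127/42) / ln(28000/1450) = 1.1065 / 2.9606 = 0.3737
c = S₁ / A₁^z = 42 / 1450^0.3737 = 42 / 15.19 = 2.765

2.77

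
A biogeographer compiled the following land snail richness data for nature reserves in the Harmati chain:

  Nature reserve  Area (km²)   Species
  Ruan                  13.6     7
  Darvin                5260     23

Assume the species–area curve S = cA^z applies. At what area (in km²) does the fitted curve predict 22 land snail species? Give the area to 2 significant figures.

z = ln(23/7) / ln(5260/13.6) = 1.1896 / 5.9578 = 0.1997
c = 7 / 13.6^0.1997 = 7 / 1.684 = 4.157
A = (22/4.157)^(1/0.1997) ⇒ ln A = ln(5.292)/0.1997 = 8.3453
A = e^8.3453 ≈ 4210 km²

4200 km²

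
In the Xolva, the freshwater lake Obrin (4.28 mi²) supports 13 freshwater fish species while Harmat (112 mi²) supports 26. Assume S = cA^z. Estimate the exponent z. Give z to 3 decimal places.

Taking logs: ln S = ln c + z ln A, so z = (ln S₂ − ln S₁)/(ln A₂ − ln A₁).
z = ln(26/13) / ln(112/4.28) = ln(2) / ln(26.17) = 0.6931 / 3.2645 = 0.2123

0.212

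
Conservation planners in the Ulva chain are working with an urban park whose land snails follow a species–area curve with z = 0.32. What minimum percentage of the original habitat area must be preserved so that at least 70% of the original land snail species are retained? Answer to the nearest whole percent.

33%

Need (A_new/A_old)^0.32 = 0.7, so A_new/A_old = 0.7^(1/0.32) = 0.7^3.125
ln(A_new/A_old) = ln 0.7 / 0.32 = -0.3567 / 0.32 = -1.1146
A_new/A_old = e^-1.1146 ≈ 0.328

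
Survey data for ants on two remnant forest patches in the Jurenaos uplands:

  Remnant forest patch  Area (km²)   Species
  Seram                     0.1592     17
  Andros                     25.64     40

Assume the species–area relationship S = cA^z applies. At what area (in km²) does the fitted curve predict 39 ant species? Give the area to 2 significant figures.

22 km²

z = ln(40/17) / ln(25.64/0.1592) = 0.8557 / 5.0817 = 0.1684
c = 17 / 0.1592^0.1684 = 17 / 0.7339 = 23.16
A = (39/23.16)^(1/0.1684) ⇒ ln A = ln(1.684)/0.1684 = 3.0938
A = e^3.0938 ≈ 22.06 km²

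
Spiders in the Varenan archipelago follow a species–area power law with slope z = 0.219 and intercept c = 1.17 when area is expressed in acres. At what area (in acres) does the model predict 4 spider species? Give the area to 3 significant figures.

4 = 1.17 × A^0.219  ⇒  A^0.219 = 4/1.17 = 3.419
ln A = ln(3.419) / 0.219 = 1.2293 / 0.219 = 5.6132
A = e^5.6132 ≈ 274 acres

274 acres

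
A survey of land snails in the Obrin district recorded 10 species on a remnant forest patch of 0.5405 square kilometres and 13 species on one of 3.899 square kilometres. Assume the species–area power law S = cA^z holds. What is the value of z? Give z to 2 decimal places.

Taking logs: ln S = ln c + z ln A, so z = (ln S₂ − ln S₁)/(ln A₂ − ln A₁).
z = ln(13/10) / ln(3.899/0.5405) = ln(1.3) / ln(7.214) = 0.2624 / 1.9760 = 0.1328

0.13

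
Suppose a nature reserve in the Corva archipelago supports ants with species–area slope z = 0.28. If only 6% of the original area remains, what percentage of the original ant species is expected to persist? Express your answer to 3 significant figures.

45.5%

S_new/S_old = (A_new/A_old)^z = 0.06^0.28
= exp(0.28 × ln 0.06) = exp(0.28 × -2.8134) = exp(-0.7878) ≈ 0.4549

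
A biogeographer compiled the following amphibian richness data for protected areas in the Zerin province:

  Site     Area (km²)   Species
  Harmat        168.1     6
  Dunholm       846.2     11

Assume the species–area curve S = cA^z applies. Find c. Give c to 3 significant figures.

0.878

z = ln(S₂/S₁) / ln(A₂/A₁) = ln(11/6) / ln(846.2/168.1) = 0.6061 / 1.6162 = 0.3750
c = S₁ / A₁^z = 6 / 168.1^0.3750 = 6 / 6.834 = 0.878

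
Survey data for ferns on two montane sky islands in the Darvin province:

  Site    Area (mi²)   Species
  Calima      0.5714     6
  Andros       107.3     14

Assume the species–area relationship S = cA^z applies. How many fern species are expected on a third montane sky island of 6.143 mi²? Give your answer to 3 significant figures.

z = ln(14/6) / ln(107.3/0.5714) = 0.8473 / 5.2353 = 0.1618
c = 6 / 0.5714^0.1618 = 6 / 0.9134 = 6.569
S₃ = 6.569 × 6.143^0.1618 = 6.569 × 1.342 ≈ 8.812

8.81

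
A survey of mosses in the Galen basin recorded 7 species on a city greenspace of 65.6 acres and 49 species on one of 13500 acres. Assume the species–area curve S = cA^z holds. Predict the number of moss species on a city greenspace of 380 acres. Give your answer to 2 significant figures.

13

z = ln(49/7) / ln(13500/65.6) = 1.9459 / 5.3269 = 0.3653
c = 7 / 65.6^0.3653 = 7 / 4.61 = 1.518
S₃ = 1.518 × 380^0.3653 = 1.518 × 8.758 ≈ 13.3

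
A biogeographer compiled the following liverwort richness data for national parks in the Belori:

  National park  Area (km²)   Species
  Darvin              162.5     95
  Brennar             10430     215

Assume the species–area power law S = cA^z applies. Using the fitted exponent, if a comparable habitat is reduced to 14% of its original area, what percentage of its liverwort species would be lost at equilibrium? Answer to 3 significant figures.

32.0%

z = ln(215/95) / ln(10430/162.5) = 0.8168 / 4.1618 = 0.1963
S_new/S_old = (A_new/A_old)^z = 0.14^0.1963 = exp(0.1963 × -1.9661) = 0.6799
Fraction lost = 1 − 0.6799 = 0.3201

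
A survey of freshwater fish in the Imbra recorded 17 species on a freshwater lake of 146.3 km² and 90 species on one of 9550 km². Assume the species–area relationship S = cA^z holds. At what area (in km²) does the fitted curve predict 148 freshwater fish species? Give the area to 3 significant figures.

33200 km²

z = ln(90/17) / ln(9550/146.3) = 1.6666 / 4.1786 = 0.3988
c = 17 / 146.3^0.3988 = 17 / 7.304 = 2.327
A = (148/2.327)^(1/0.3988) ⇒ ln A = ln(63.59)/0.3988 = 10.4114
A = e^10.4114 ≈ 33237 km²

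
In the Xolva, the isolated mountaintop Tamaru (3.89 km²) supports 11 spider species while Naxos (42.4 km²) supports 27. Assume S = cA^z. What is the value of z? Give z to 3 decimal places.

Taking logs: ln S = ln c + z ln A, so z = (ln S₂ − ln S₁)/(ln A₂ − ln A₁).
z = ln(27/11) / ln(42.4/3.89) = ln(2.455) / ln(10.9) = 0.8979 / 2.3887 = 0.3759

0.376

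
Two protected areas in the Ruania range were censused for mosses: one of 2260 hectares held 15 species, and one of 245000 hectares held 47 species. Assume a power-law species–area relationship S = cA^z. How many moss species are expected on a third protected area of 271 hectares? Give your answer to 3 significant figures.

z = ln(47/15) / ln(245000/2260) = 1.1421 / 4.6859 = 0.2437
c = 15 / 2260^0.2437 = 15 / 6.569 = 2.283
S₃ = 2.283 × 271^0.2437 = 2.283 × 3.917 ≈ 8.945

8.95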